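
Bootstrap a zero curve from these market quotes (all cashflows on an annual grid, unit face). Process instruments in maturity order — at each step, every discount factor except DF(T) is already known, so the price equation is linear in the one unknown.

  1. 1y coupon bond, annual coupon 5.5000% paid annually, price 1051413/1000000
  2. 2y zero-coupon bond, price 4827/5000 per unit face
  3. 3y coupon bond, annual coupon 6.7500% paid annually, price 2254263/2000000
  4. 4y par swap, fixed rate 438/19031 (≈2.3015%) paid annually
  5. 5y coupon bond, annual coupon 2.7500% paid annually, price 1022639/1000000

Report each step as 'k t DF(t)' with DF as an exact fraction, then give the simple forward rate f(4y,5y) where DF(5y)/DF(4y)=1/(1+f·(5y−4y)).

step 1 [1y] bond c/1=11/200: DF=(1051413/1000000 − 11/200·(0))/(1+11/200) = 4983/5000 ≈ 0.996600
step 2 [2y] zero: DF = P = 4827/5000 ≈ 0.965400
step 3 [3y] bond c/1=27/400: DF=(2254263/2000000 − 27/400·(0.996600+0.965400))/(1+27/400) = 4659/5000 ≈ 0.931800
step 4 [4y] swap r/1=438/19031: DF=(1 − 438/19031·(0.996600+0.965400+0.931800))/(1+438/19031) = 2281/2500 ≈ 0.912400
step 5 [5y] bond c/1=11/400: DF=(1022639/1000000 − 11/400·(0.996600+0.965400+0.931800+0.912400))/(1+11/400) = 4467/5000 ≈ 0.893400

1 1 4983/5000
2 2 4827/5000
3 3 4659/5000
4 4 2281/2500
5 5 4467/5000
f(4y,5y) = ((2281/2500)/(4467/5000) − 1)/(1) = 95/4467 ≈ 2.1267%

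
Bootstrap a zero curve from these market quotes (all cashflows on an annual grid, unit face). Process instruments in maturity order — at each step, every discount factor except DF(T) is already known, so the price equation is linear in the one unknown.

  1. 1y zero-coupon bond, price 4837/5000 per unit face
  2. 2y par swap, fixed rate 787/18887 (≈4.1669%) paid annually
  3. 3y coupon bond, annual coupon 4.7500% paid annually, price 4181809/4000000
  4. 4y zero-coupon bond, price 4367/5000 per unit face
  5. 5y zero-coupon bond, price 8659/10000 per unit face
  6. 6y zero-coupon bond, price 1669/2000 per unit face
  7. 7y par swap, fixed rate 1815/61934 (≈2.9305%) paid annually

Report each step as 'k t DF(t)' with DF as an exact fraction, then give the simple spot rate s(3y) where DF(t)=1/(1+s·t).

step 1 [1y] zero: DF = P = 4837/5000 ≈ 0.967400
step 2 [2y] swap r/1=787/18887: DF=(1 − 787/18887·(0.967400))/(1+787/18887) = 9213/10000 ≈ 0.921300
step 3 [3y] bond c/1=19/400: DF=(4181809/4000000 − 19/400·(0.967400+0.921300))/(1+19/400) = 2281/2500 ≈ 0.912400
step 4 [4y] zero: DF = P = 4367/5000 ≈ 0.873400
step 5 [5y] zero: DF = P = 8659/10000 ≈ 0.865900
step 6 [6y] zero: DF = P = 1669/2000 ≈ 0.834500
step 7 [7y] swap r/1=1815/61934: DF=(1 − 1815/61934·(0.967400+0.921300+0.912400+0.873400+0.865900+0.834500))/(1+1815/61934) = 1637/2000 ≈ 0.818500

1 1 4837/5000
2 2 9213/10000
3 3 2281/2500
4 4 4367/5000
5 5 8659/10000
6 6 1669/2000
7 7 1637/2000
s(3y) = (1/(2281/2500) − 1)/(3) = 73/2281 ≈ 3.2004%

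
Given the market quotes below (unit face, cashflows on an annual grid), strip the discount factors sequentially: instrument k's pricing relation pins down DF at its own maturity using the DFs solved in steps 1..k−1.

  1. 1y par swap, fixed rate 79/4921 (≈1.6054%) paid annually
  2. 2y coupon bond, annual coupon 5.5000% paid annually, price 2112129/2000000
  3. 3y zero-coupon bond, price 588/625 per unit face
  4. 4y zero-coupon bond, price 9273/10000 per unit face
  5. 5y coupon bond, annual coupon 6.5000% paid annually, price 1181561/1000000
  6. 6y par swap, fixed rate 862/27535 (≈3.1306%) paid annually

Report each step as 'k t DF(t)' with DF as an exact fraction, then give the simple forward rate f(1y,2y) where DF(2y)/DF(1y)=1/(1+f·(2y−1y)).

step 1 [1y] swap r/1=79/4921: DF=(1 − 79/4921·(0))/(1+79/4921) = 4921/5000 ≈ 0.984200
step 2 [2y] bond c/1=11/200: DF=(2112129/2000000 − 11/200·(0.984200))/(1+11/200) = 9497/10000 ≈ 0.949700
step 3 [3y] zero: DF = P = 588/625 ≈ 0.940800
step 4 [4y] zero: DF = P = 9273/10000 ≈ 0.927300
step 5 [5y] bond c/1=13/200: DF=(1181561/1000000 − 13/200·(0.984200+0.949700+0.940800+0.927300))/(1+13/200) = 4387/5000 ≈ 0.877400
step 6 [6y] swap r/1=862/27535: DF=(1 − 862/27535·(0.984200+0.949700+0.940800+0.927300+0.877400))/(1+862/27535) = 2069/2500 ≈ 0.827600

1 1 4921/5000
2 2 9497/10000
3 3 588/625
4 4 9273/10000
5 5 4387/5000
6 6 2069/2500
f(1y,2y) = ((4921/5000)/(9497/10000) − 1)/(1) = 345/9497 ≈ 3.6327%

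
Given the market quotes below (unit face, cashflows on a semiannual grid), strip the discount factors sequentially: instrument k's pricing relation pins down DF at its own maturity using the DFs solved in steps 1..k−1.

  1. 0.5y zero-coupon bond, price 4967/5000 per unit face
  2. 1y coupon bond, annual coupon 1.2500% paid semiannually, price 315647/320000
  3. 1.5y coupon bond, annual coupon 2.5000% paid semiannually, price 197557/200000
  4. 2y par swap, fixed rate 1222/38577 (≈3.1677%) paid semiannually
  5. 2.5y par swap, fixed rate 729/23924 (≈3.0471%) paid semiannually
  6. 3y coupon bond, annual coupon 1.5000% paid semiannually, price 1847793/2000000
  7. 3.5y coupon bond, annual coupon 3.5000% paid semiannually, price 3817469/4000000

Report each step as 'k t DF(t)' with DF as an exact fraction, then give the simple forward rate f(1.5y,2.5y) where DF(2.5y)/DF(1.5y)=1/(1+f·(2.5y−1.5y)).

1 1/2 4967/5000
2 1 9741/10000
3 3/2 9513/10000
4 2 9389/10000
5 5/2 9271/10000
6 3 4407/5000
7 7/2 1681/2000
f(1.5y,2.5y) = ((9513/10000)/(9271/10000) − 1)/(1) = 242/9271 ≈ 2.6103%

step 1 [0.5y] zero: DF = P = 4967/5000 ≈ 0.993400
step 2 [1y] bond c/2=1/160: DF=(315647/320000 − 1/160·(0.993400))/(1+1/160) = 9741/10000 ≈ 0.974100
step 3 [1.5y] bond c/2=1/80: DF=(197557/200000 − 1/80·(0.993400+0.974100))/(1+1/80) = 9513/10000 ≈ 0.951300
step 4 [2y] swap r/2=611/38577: DF=(1 − 611/38577·(0.993400+0.974100+0.951300))/(1+611/38577) = 9389/10000 ≈ 0.938900
step 5 [2.5y] swap r/2=729/47848: DF=(1 − 729/47848·(0.993400+0.974100+0.951300+0.938900))/(1+729/47848) = 9271/10000 ≈ 0.927100
step 6 [3y] bond c/2=3/400: DF=(1847793/2000000 − 3/400·(0.993400+0.974100+0.951300+0.938900+0.927100))/(1+3/400) = 4407/5000 ≈ 0.881400
step 7 [3.5y] bond c/2=7/400: DF=(3817469/4000000 − 7/400·(0.993400+0.974100+0.951300+0.938900+0.927100+0.881400))/(1+7/400) = 1681/2000 ≈ 0.840500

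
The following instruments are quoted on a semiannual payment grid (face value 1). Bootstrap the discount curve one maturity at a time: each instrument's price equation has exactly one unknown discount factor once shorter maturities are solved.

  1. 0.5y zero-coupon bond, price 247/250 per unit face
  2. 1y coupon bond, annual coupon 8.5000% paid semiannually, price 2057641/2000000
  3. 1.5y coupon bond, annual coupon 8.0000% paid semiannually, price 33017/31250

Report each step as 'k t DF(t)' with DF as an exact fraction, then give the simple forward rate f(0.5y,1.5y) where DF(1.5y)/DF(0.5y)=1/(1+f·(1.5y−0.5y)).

1 1/2 247/250
2 1 4733/5000
3 3/2 1883/2000
f(0.5y,1.5y) = ((247/250)/(1883/2000) − 1)/(1) = 93/1883 ≈ 4.9389%

step 1 [0.5y] zero: DF = P = 247/250 ≈ 0.988000
step 2 [1y] bond c/2=17/400: DF=(2057641/2000000 − 17/400·(0.988000))/(1+17/400) = 4733/5000 ≈ 0.946600
step 3 [1.5y] bond c/2=1/25: DF=(33017/31250 − 1/25·(0.988000+0.946600))/(1+1/25) = 1883/2000 ≈ 0.941500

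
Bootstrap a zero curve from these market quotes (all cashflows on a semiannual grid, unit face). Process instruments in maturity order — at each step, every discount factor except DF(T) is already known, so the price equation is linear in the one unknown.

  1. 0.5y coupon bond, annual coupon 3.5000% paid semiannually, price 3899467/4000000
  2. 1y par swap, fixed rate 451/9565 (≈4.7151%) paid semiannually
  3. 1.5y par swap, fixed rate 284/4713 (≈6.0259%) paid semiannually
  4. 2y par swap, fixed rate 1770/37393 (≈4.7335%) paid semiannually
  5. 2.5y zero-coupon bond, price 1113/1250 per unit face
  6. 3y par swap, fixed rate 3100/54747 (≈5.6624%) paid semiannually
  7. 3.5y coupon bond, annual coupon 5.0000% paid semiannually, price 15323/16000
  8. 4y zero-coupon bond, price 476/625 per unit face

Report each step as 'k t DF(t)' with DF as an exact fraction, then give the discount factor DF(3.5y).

1 1/2 9581/10000
2 1 9549/10000
3 3/2 2287/2500
4 2 1823/2000
5 5/2 1113/1250
6 3 169/200
7 7/2 1001/1250
8 4 476/625
DF(3.5y) = 1001/1250 ≈ 0.800800

step 1 [0.5y] bond c/2=7/400: DF=(3899467/4000000 − 7/400·(0))/(1+7/400) = 9581/10000 ≈ 0.958100
step 2 [1y] swap r/2=451/19130: DF=(1 − 451/19130·(0.958100))/(1+451/19130) = 9549/10000 ≈ 0.954900
step 3 [1.5y] swap r/2=142/4713: DF=(1 − 142/4713·(0.958100+0.954900))/(1+142/4713) = 2287/2500 ≈ 0.914800
step 4 [2y] swap r/2=885/37393: DF=(1 − 885/37393·(0.958100+0.954900+0.914800))/(1+885/37393) = 1823/2000 ≈ 0.911500
step 5 [2.5y] zero: DF = P = 1113/1250 ≈ 0.890400
step 6 [3y] swap r/2=1550/54747: DF=(1 − 1550/54747·(0.958100+0.954900+0.914800+0.911500+0.890400))/(1+1550/54747) = 169/200 ≈ 0.845000
step 7 [3.5y] bond c/2=1/40: DF=(15323/16000 − 1/40·(0.958100+0.954900+0.914800+0.911500+0.890400+0.845000))/(1+1/40) = 1001/1250 ≈ 0.800800
step 8 [4y] zero: DF = P = 476/625 ≈ 0.761600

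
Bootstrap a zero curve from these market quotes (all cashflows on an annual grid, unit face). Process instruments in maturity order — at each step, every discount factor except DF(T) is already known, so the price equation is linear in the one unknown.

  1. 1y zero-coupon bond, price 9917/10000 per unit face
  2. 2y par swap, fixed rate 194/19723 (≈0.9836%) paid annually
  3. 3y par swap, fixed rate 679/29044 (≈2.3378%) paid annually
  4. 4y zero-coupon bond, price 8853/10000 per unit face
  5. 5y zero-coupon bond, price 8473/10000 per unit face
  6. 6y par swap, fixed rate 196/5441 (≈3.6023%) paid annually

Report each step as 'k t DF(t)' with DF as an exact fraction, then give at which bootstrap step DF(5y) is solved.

step 1 [1y] zero: DF = P = 9917/10000 ≈ 0.991700
step 2 [2y] swap r/1=194/19723: DF=(1 − 194/19723·(0.991700))/(1+194/19723) = 4903/5000 ≈ 0.980600
step 3 [3y] swap r/1=679/29044: DF=(1 − 679/29044·(0.991700+0.980600))/(1+679/29044) = 9321/10000 ≈ 0.932100
step 4 [4y] zero: DF = P = 8853/10000 ≈ 0.885300
step 5 [5y] zero: DF = P = 8473/10000 ≈ 0.847300
step 6 [6y] swap r/1=196/5441: DF=(1 − 196/5441·(0.991700+0.980600+0.932100+0.885300+0.847300))/(1+196/5441) = 201/250 ≈ 0.804000

1 1 9917/10000
2 2 4903/5000
3 3 9321/10000
4 4 8853/10000
5 5 8473/10000
6 6 201/250
DF(5y) is solved at step 5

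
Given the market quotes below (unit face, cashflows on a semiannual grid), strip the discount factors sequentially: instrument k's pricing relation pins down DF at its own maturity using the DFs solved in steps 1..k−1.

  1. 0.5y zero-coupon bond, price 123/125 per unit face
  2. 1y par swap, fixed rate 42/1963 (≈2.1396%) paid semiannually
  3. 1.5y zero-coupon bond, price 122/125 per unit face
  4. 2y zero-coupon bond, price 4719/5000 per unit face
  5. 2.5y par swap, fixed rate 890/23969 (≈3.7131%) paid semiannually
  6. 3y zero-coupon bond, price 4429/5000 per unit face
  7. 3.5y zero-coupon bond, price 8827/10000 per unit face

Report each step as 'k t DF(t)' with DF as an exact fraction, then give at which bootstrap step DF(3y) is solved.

1 1/2 123/125
2 1 979/1000
3 3/2 122/125
4 2 4719/5000
5 5/2 911/1000
6 3 4429/5000
7 7/2 8827/10000
DF(3y) is solved at step 6

step 1 [0.5y] zero: DF = P = 123/125 ≈ 0.984000
step 2 [1y] swap r/2=21/1963: DF=(1 − 21/1963·(0.984000))/(1+21/1963) = 979/1000 ≈ 0.979000
step 3 [1.5y] zero: DF = P = 122/125 ≈ 0.976000
step 4 [2y] zero: DF = P = 4719/5000 ≈ 0.943800
step 5 [2.5y] swap r/2=445/23969: DF=(1 − 445/23969·(0.984000+0.979000+0.976000+0.943800))/(1+445/23969) = 911/1000 ≈ 0.911000
step 6 [3y] zero: DF = P = 4429/5000 ≈ 0.885800
step 7 [3.5y] zero: DF = P = 8827/10000 ≈ 0.882700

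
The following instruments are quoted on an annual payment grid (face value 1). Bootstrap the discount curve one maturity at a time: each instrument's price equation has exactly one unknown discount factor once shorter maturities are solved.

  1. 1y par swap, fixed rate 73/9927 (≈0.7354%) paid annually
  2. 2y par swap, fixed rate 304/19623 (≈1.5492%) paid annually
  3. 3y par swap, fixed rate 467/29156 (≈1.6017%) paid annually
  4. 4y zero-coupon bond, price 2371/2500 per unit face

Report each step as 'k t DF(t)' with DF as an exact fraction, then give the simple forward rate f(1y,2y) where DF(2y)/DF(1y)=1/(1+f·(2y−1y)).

1 1 9927/10000
2 2 606/625
3 3 9533/10000
4 4 2371/2500
f(1y,2y) = ((9927/10000)/(606/625) − 1)/(1) = 77/3232 ≈ 2.3824%

step 1 [1y] swap r/1=73/9927: DF=(1 − 73/9927·(0))/(1+73/9927) = 9927/10000 ≈ 0.992700
step 2 [2y] swap r/1=304/19623: DF=(1 − 304/19623·(0.992700))/(1+304/19623) = 606/625 ≈ 0.969600
step 3 [3y] swap r/1=467/29156: DF=(1 − 467/29156·(0.992700+0.969600))/(1+467/29156) = 9533/10000 ≈ 0.953300
step 4 [4y] zero: DF = P = 2371/2500 ≈ 0.948400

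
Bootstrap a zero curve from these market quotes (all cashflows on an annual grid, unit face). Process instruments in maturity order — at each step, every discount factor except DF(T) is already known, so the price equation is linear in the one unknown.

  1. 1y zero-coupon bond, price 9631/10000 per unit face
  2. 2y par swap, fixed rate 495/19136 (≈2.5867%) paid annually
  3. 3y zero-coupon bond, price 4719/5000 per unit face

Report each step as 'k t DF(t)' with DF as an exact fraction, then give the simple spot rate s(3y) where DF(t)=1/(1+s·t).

1 1 9631/10000
2 2 1901/2000
3 3 4719/5000
s(3y) = (1/(4719/5000) − 1)/(3) = 281/14157 ≈ 1.9849%

step 1 [1y] zero: DF = P = 9631/10000 ≈ 0.963100
step 2 [2y] swap r/1=495/19136: DF=(1 − 495/19136·(0.963100))/(1+495/19136) = 1901/2000 ≈ 0.950500
step 3 [3y] zero: DF = P = 4719/5000 ≈ 0.943800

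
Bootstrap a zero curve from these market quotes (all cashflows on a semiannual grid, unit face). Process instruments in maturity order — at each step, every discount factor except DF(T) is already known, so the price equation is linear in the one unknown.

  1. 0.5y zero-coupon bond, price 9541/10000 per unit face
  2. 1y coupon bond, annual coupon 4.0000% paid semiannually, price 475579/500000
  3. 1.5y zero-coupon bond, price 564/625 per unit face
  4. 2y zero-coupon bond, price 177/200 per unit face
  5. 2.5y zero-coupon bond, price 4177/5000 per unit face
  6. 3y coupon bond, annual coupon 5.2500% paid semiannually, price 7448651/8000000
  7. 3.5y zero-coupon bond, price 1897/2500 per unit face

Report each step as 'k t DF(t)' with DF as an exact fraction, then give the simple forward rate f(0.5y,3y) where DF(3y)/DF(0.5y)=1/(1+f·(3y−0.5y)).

step 1 [0.5y] zero: DF = P = 9541/10000 ≈ 0.954100
step 2 [1y] bond c/2=1/50: DF=(475579/500000 − 1/50·(0.954100))/(1+1/50) = 4569/5000 ≈ 0.913800
step 3 [1.5y] zero: DF = P = 564/625 ≈ 0.902400
step 4 [2y] zero: DF = P = 177/200 ≈ 0.885000
step 5 [2.5y] zero: DF = P = 4177/5000 ≈ 0.835400
step 6 [3y] bond c/2=21/800: DF=(7448651/8000000 − 21/800·(0.954100+0.913800+0.902400+0.885000+0.835400))/(1+21/800) = 1981/2500 ≈ 0.792400
step 7 [3.5y] zero: DF = P = 1897/2500 ≈ 0.758800

1 1/2 9541/10000
2 1 4569/5000
3 3/2 564/625
4 2 177/200
5 5/2 4177/5000
6 3 1981/2500
7 7/2 1897/2500
f(0.5y,3y) = ((9541/10000)/(1981/2500) − 1)/(5/2) = 231/2830 ≈ 8.1625%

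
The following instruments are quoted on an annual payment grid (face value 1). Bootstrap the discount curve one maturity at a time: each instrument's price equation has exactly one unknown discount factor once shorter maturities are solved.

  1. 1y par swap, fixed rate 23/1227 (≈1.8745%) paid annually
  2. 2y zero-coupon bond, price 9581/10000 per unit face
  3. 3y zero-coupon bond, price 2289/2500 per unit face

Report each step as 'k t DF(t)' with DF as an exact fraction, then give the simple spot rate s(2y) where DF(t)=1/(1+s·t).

step 1 [1y] swap r/1=23/1227: DF=(1 − 23/1227·(0))/(1+23/1227) = 1227/1250 ≈ 0.981600
step 2 [2y] zero: DF = P = 9581/10000 ≈ 0.958100
step 3 [3y] zero: DF = P = 2289/2500 ≈ 0.915600

1 1 1227/1250
2 2 9581/10000
3 3 2289/2500
s(2y) = (1/(9581/10000) − 1)/(2) = 419/19162 ≈ 2.1866%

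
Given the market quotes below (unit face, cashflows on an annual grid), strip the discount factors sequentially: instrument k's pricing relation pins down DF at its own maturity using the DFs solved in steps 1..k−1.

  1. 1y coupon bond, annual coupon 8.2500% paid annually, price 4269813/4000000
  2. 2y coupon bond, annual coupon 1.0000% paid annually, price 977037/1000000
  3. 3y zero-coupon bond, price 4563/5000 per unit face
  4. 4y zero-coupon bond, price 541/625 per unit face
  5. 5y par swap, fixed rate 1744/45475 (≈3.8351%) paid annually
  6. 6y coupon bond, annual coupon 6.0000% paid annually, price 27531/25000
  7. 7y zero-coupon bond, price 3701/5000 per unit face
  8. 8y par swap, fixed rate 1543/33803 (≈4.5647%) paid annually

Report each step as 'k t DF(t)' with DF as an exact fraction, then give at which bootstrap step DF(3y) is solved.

1 1 9861/10000
2 2 1197/1250
3 3 4563/5000
4 4 541/625
5 5 516/625
6 6 1563/2000
7 7 3701/5000
8 8 3457/5000
DF(3y) is solved at step 3

step 1 [1y] bond c/1=33/400: DF=(4269813/4000000 − 33/400·(0))/(1+33/400) = 9861/10000 ≈ 0.986100
step 2 [2y] bond c/1=1/100: DF=(977037/1000000 − 1/100·(0.986100))/(1+1/100) = 1197/1250 ≈ 0.957600
step 3 [3y] zero: DF = P = 4563/5000 ≈ 0.912600
step 4 [4y] zero: DF = P = 541/625 ≈ 0.865600
step 5 [5y] swap r/1=1744/45475: DF=(1 − 1744/45475·(0.986100+0.957600+0.912600+0.865600))/(1+1744/45475) = 516/625 ≈ 0.825600
step 6 [6y] bond c/1=3/50: DF=(27531/25000 − 3/50·(0.986100+0.957600+0.912600+0.865600+0.825600))/(1+3/50) = 1563/2000 ≈ 0.781500
step 7 [7y] zero: DF = P = 3701/5000 ≈ 0.740200
step 8 [8y] swap r/1=1543/33803: DF=(1 − 1543/33803·(0.986100+0.957600+0.912600+0.865600+0.825600+0.781500+0.740200))/(1+1543/33803) = 3457/5000 ≈ 0.691400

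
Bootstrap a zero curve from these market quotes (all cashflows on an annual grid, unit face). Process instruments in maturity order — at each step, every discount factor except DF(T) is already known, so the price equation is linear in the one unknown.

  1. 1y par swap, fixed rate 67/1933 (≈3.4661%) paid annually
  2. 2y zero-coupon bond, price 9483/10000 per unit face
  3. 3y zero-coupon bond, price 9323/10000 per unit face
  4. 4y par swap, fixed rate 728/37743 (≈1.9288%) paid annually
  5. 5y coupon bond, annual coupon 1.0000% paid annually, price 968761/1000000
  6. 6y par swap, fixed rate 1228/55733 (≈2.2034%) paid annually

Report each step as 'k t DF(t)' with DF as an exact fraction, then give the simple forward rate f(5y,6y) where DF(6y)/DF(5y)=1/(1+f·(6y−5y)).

step 1 [1y] swap r/1=67/1933: DF=(1 − 67/1933·(0))/(1+67/1933) = 1933/2000 ≈ 0.966500
step 2 [2y] zero: DF = P = 9483/10000 ≈ 0.948300
step 3 [3y] zero: DF = P = 9323/10000 ≈ 0.932300
step 4 [4y] swap r/1=728/37743: DF=(1 − 728/37743·(0.966500+0.948300+0.932300))/(1+728/37743) = 1159/1250 ≈ 0.927200
step 5 [5y] bond c/1=1/100: DF=(968761/1000000 − 1/100·(0.966500+0.948300+0.932300+0.927200))/(1+1/100) = 4609/5000 ≈ 0.921800
step 6 [6y] swap r/1=1228/55733: DF=(1 − 1228/55733·(0.966500+0.948300+0.932300+0.927200+0.921800))/(1+1228/55733) = 2193/2500 ≈ 0.877200

1 1 1933/2000
2 2 9483/10000
3 3 9323/10000
4 4 1159/1250
5 5 4609/5000
6 6 2193/2500
f(5y,6y) = ((4609/5000)/(2193/2500) − 1)/(1) = 223/4386 ≈ 5.0844%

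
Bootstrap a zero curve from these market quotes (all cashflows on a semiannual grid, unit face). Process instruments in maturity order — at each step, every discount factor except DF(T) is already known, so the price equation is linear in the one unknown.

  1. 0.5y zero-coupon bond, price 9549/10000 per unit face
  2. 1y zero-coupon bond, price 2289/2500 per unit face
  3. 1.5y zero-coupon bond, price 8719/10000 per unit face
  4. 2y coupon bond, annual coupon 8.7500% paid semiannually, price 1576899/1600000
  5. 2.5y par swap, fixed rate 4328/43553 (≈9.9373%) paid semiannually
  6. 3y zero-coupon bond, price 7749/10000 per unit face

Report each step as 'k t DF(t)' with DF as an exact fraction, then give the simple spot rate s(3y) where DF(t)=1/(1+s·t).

step 1 [0.5y] zero: DF = P = 9549/10000 ≈ 0.954900
step 2 [1y] zero: DF = P = 2289/2500 ≈ 0.915600
step 3 [1.5y] zero: DF = P = 8719/10000 ≈ 0.871900
step 4 [2y] bond c/2=7/160: DF=(1576899/1600000 − 7/160·(0.954900+0.915600+0.871900))/(1+7/160) = 8293/10000 ≈ 0.829300
step 5 [2.5y] swap r/2=2164/43553: DF=(1 − 2164/43553·(0.954900+0.915600+0.871900+0.829300))/(1+2164/43553) = 1959/2500 ≈ 0.783600
step 6 [3y] zero: DF = P = 7749/10000 ≈ 0.774900

1 1/2 9549/10000
2 1 2289/2500
3 3/2 8719/10000
4 2 8293/10000
5 5/2 1959/2500
6 3 7749/10000
s(3y) = (1/(7749/10000) − 1)/(3) = 2251/23247 ≈ 9.6830%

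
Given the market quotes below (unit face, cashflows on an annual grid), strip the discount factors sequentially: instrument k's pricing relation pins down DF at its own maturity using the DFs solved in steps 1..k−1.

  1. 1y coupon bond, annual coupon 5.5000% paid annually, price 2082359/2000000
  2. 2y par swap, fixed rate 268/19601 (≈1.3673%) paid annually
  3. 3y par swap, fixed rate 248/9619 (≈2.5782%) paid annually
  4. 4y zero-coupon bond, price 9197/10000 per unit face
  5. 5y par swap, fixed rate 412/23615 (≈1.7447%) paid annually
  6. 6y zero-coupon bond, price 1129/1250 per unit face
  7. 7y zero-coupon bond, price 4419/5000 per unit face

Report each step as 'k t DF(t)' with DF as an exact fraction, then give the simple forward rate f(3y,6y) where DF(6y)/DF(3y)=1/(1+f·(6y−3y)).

step 1 [1y] bond c/1=11/200: DF=(2082359/2000000 − 11/200·(0))/(1+11/200) = 9869/10000 ≈ 0.986900
step 2 [2y] swap r/1=268/19601: DF=(1 − 268/19601·(0.986900))/(1+268/19601) = 2433/2500 ≈ 0.973200
step 3 [3y] swap r/1=248/9619: DF=(1 − 248/9619·(0.986900+0.973200))/(1+248/9619) = 1157/1250 ≈ 0.925600
step 4 [4y] zero: DF = P = 9197/10000 ≈ 0.919700
step 5 [5y] swap r/1=412/23615: DF=(1 − 412/23615·(0.986900+0.973200+0.925600+0.919700))/(1+412/23615) = 1147/1250 ≈ 0.917600
step 6 [6y] zero: DF = P = 1129/1250 ≈ 0.903200
step 7 [7y] zero: DF = P = 4419/5000 ≈ 0.883800

1 1 9869/10000
2 2 2433/2500
3 3 1157/1250
4 4 9197/10000
5 5 1147/1250
6 6 1129/1250
7 7 4419/5000
f(3y,6y) = ((1157/1250)/(1129/1250) − 1)/(3) = 28/3387 ≈ 0.8267%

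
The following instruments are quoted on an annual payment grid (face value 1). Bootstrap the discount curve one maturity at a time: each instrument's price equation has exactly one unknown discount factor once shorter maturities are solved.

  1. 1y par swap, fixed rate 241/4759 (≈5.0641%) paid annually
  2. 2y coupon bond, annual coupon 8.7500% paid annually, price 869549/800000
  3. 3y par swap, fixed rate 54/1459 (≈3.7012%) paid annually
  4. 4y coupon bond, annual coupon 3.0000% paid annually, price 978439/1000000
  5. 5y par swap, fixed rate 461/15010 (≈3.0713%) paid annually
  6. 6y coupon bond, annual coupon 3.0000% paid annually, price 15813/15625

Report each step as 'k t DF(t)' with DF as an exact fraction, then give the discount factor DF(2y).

1 1 4759/5000
2 2 9229/10000
3 3 4487/5000
4 4 2173/2500
5 5 8617/10000
6 6 4257/5000
DF(2y) = 9229/10000 ≈ 0.922900

step 1 [1y] swap r/1=241/4759: DF=(1 − 241/4759·(0))/(1+241/4759) = 4759/5000 ≈ 0.951800
step 2 [2y] bond c/1=7/80: DF=(869549/800000 − 7/80·(0.951800))/(1+7/80) = 9229/10000 ≈ 0.922900
step 3 [3y] swap r/1=54/1459: DF=(1 − 54/1459·(0.951800+0.922900))/(1+54/1459) = 4487/5000 ≈ 0.897400
step 4 [4y] bond c/1=3/100: DF=(978439/1000000 − 3/100·(0.951800+0.922900+0.897400))/(1+3/100) = 2173/2500 ≈ 0.869200
step 5 [5y] swap r/1=461/15010: DF=(1 − 461/15010·(0.951800+0.922900+0.897400+0.869200))/(1+461/15010) = 8617/10000 ≈ 0.861700
step 6 [6y] bond c/1=3/100: DF=(15813/15625 − 3/100·(0.951800+0.922900+0.897400+0.869200+0.861700))/(1+3/100) = 4257/5000 ≈ 0.851400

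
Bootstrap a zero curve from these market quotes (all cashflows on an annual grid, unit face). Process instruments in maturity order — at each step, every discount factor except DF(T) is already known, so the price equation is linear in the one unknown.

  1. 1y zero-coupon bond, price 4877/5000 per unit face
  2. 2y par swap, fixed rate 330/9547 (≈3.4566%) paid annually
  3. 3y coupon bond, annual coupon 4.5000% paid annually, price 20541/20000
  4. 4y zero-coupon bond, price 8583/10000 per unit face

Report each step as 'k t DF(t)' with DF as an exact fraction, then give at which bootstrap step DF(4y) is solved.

step 1 [1y] zero: DF = P = 4877/5000 ≈ 0.975400
step 2 [2y] swap r/1=330/9547: DF=(1 − 330/9547·(0.975400))/(1+330/9547) = 467/500 ≈ 0.934000
step 3 [3y] bond c/1=9/200: DF=(20541/20000 − 9/200·(0.975400+0.934000))/(1+9/200) = 4503/5000 ≈ 0.900600
step 4 [4y] zero: DF = P = 8583/10000 ≈ 0.858300

1 1 4877/5000
2 2 467/500
3 3 4503/5000
4 4 8583/10000
DF(4y) is solved at step 4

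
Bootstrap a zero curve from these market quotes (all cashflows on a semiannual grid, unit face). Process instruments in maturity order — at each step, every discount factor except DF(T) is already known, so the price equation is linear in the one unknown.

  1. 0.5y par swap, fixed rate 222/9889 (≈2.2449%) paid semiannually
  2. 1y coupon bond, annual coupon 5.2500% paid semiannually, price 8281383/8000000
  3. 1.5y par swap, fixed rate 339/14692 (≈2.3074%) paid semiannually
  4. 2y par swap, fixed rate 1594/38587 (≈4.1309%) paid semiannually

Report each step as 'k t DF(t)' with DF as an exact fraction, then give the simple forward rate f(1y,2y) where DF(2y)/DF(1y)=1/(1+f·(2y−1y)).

step 1 [0.5y] swap r/2=111/9889: DF=(1 − 111/9889·(0))/(1+111/9889) = 9889/10000 ≈ 0.988900
step 2 [1y] bond c/2=21/800: DF=(8281383/8000000 − 21/800·(0.988900))/(1+21/800) = 4917/5000 ≈ 0.983400
step 3 [1.5y] swap r/2=339/29384: DF=(1 − 339/29384·(0.988900+0.983400))/(1+339/29384) = 9661/10000 ≈ 0.966100
step 4 [2y] swap r/2=797/38587: DF=(1 − 797/38587·(0.988900+0.983400+0.966100))/(1+797/38587) = 9203/10000 ≈ 0.920300

1 1/2 9889/10000
2 1 4917/5000
3 3/2 9661/10000
4 2 9203/10000
f(1y,2y) = ((4917/5000)/(9203/10000) − 1)/(1) = 631/9203 ≈ 6.8565%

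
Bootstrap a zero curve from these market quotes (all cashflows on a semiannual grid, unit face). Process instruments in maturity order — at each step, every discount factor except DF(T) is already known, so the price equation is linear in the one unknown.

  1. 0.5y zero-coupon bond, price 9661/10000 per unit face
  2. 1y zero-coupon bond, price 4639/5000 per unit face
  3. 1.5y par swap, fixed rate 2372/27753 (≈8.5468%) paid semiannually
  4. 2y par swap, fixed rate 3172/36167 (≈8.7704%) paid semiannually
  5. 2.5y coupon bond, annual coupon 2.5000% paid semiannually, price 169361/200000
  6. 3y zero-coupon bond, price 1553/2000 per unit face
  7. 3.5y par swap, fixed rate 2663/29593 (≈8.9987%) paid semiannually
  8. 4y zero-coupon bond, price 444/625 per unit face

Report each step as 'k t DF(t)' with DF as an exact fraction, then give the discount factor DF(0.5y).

1 1/2 9661/10000
2 1 4639/5000
3 3/2 4407/5000
4 2 4207/5000
5 5/2 7917/10000
6 3 1553/2000
7 7/2 7337/10000
8 4 444/625
DF(0.5y) = 9661/10000 ≈ 0.966100

step 1 [0.5y] zero: DF = P = 9661/10000 ≈ 0.966100
step 2 [1y] zero: DF = P = 4639/5000 ≈ 0.927800
step 3 [1.5y] swap r/2=1186/27753: DF=(1 − 1186/27753·(0.966100+0.927800))/(1+1186/27753) = 4407/5000 ≈ 0.881400
step 4 [2y] swap r/2=1586/36167: DF=(1 − 1586/36167·(0.966100+0.927800+0.881400))/(1+1586/36167) = 4207/5000 ≈ 0.841400
step 5 [2.5y] bond c/2=1/80: DF=(169361/200000 − 1/80·(0.966100+0.927800+0.881400+0.841400))/(1+1/80) = 7917/10000 ≈ 0.791700
step 6 [3y] zero: DF = P = 1553/2000 ≈ 0.776500
step 7 [3.5y] swap r/2=2663/59186: DF=(1 − 2663/59186·(0.966100+0.927800+0.881400+0.841400+0.791700+0.776500))/(1+2663/59186) = 7337/10000 ≈ 0.733700
step 8 [4y] zero: DF = P = 444/625 ≈ 0.710400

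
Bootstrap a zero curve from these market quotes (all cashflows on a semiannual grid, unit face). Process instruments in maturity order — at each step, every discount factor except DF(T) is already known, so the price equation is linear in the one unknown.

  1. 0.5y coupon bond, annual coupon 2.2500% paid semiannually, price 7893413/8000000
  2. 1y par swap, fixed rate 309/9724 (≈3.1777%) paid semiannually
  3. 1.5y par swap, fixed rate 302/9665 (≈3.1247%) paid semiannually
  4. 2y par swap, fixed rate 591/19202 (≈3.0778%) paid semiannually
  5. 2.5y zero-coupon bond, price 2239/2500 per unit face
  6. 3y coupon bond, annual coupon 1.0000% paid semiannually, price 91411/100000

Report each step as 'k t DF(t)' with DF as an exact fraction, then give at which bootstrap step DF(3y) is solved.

step 1 [0.5y] bond c/2=9/800: DF=(7893413/8000000 − 9/800·(0))/(1+9/800) = 9757/10000 ≈ 0.975700
step 2 [1y] swap r/2=309/19448: DF=(1 − 309/19448·(0.975700))/(1+309/19448) = 9691/10000 ≈ 0.969100
step 3 [1.5y] swap r/2=151/9665: DF=(1 − 151/9665·(0.975700+0.969100))/(1+151/9665) = 9547/10000 ≈ 0.954700
step 4 [2y] swap r/2=591/38404: DF=(1 − 591/38404·(0.975700+0.969100+0.954700))/(1+591/38404) = 9409/10000 ≈ 0.940900
step 5 [2.5y] zero: DF = P = 2239/2500 ≈ 0.895600
step 6 [3y] bond c/2=1/200: DF=(91411/100000 − 1/200·(0.975700+0.969100+0.954700+0.940900+0.895600))/(1+1/200) = 443/500 ≈ 0.886000

1 1/2 9757/10000
2 1 9691/10000
3 3/2 9547/10000
4 2 9409/10000
5 5/2 2239/2500
6 3 443/500
DF(3y) is solved at step 6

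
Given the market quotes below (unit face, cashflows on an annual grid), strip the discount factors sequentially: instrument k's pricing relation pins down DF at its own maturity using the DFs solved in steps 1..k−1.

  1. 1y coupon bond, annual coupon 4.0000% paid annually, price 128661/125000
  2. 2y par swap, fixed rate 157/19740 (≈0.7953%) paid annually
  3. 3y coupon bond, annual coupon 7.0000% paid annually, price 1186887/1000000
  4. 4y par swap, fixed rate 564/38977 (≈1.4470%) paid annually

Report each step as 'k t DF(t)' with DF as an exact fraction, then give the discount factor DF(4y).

step 1 [1y] bond c/1=1/25: DF=(128661/125000 − 1/25·(0))/(1+1/25) = 9897/10000 ≈ 0.989700
step 2 [2y] swap r/1=157/19740: DF=(1 − 157/19740·(0.989700))/(1+157/19740) = 9843/10000 ≈ 0.984300
step 3 [3y] bond c/1=7/100: DF=(1186887/1000000 − 7/100·(0.989700+0.984300))/(1+7/100) = 9801/10000 ≈ 0.980100
step 4 [4y] swap r/1=564/38977: DF=(1 − 564/38977·(0.989700+0.984300+0.980100))/(1+564/38977) = 2359/2500 ≈ 0.943600

1 1 9897/10000
2 2 9843/10000
3 3 9801/10000
4 4 2359/2500
DF(4y) = 2359/2500 ≈ 0.943600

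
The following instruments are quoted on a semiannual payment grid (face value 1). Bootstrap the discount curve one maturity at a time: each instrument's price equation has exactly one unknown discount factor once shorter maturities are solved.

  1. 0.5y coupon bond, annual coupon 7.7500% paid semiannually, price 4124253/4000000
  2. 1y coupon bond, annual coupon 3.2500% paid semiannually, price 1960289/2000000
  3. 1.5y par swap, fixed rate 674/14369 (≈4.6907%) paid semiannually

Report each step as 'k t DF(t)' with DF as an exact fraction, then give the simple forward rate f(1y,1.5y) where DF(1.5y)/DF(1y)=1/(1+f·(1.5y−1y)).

step 1 [0.5y] bond c/2=31/800: DF=(4124253/4000000 − 31/800·(0))/(1+31/800) = 4963/5000 ≈ 0.992600
step 2 [1y] bond c/2=13/800: DF=(1960289/2000000 − 13/800·(0.992600))/(1+13/800) = 4743/5000 ≈ 0.948600
step 3 [1.5y] swap r/2=337/14369: DF=(1 − 337/14369·(0.992600+0.948600))/(1+337/14369) = 4663/5000 ≈ 0.932600

1 1/2 4963/5000
2 1 4743/5000
3 3/2 4663/5000
f(1y,1.5y) = ((4743/5000)/(4663/5000) − 1)/(1/2) = 160/4663 ≈ 3.4313%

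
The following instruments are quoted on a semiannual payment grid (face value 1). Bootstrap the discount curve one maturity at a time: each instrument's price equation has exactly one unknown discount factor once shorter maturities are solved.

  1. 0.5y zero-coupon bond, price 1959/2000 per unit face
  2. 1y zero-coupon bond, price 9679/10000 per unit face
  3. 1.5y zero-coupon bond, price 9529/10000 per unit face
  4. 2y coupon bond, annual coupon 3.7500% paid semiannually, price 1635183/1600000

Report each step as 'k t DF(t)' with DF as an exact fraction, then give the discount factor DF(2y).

step 1 [0.5y] zero: DF = P = 1959/2000 ≈ 0.979500
step 2 [1y] zero: DF = P = 9679/10000 ≈ 0.967900
step 3 [1.5y] zero: DF = P = 9529/10000 ≈ 0.952900
step 4 [2y] bond c/2=3/160: DF=(1635183/1600000 − 3/160·(0.979500+0.967900+0.952900))/(1+3/160) = 4749/5000 ≈ 0.949800

1 1/2 1959/2000
2 1 9679/10000
3 3/2 9529/10000
4 2 4749/5000
DF(2y) = 4749/5000 ≈ 0.949800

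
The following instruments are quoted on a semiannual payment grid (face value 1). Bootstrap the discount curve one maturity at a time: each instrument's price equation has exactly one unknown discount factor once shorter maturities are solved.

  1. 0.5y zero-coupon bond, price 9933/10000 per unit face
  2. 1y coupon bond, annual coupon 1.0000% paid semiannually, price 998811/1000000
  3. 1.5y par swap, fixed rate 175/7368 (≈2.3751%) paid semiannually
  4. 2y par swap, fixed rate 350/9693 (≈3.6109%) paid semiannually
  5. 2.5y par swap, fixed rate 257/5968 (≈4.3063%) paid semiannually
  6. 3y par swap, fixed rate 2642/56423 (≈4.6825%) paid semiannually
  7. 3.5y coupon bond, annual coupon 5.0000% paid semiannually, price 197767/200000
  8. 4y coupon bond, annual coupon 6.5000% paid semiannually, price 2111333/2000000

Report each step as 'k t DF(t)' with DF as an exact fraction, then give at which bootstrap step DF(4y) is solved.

1 1/2 9933/10000
2 1 9889/10000
3 3/2 193/200
4 2 93/100
5 5/2 2243/2500
6 3 8679/10000
7 7/2 8271/10000
8 4 2047/2500
DF(4y) is solved at step 8

step 1 [0.5y] zero: DF = P = 9933/10000 ≈ 0.993300
step 2 [1y] bond c/2=1/200: DF=(998811/1000000 − 1/200·(0.993300))/(1+1/200) = 9889/10000 ≈ 0.988900
step 3 [1.5y] swap r/2=175/14736: DF=(1 − 175/14736·(0.993300+0.988900))/(1+175/14736) = 193/200 ≈ 0.965000
step 4 [2y] swap r/2=175/9693: DF=(1 − 175/9693·(0.993300+0.988900+0.965000))/(1+175/9693) = 93/100 ≈ 0.930000
step 5 [2.5y] swap r/2=257/11936: DF=(1 − 257/11936·(0.993300+0.988900+0.965000+0.930000))/(1+257/11936) = 2243/2500 ≈ 0.897200
step 6 [3y] swap r/2=1321/56423: DF=(1 − 1321/56423·(0.993300+0.988900+0.965000+0.930000+0.897200))/(1+1321/56423) = 8679/10000 ≈ 0.867900
step 7 [3.5y] bond c/2=1/40: DF=(197767/200000 − 1/40·(0.993300+0.988900+0.965000+0.930000+0.897200+0.867900))/(1+1/40) = 8271/10000 ≈ 0.827100
step 8 [4y] bond c/2=13/400: DF=(2111333/2000000 − 13/400·(0.993300+0.988900+0.965000+0.930000+0.897200+0.867900+0.827100))/(1+13/400) = 2047/2500 ≈ 0.818800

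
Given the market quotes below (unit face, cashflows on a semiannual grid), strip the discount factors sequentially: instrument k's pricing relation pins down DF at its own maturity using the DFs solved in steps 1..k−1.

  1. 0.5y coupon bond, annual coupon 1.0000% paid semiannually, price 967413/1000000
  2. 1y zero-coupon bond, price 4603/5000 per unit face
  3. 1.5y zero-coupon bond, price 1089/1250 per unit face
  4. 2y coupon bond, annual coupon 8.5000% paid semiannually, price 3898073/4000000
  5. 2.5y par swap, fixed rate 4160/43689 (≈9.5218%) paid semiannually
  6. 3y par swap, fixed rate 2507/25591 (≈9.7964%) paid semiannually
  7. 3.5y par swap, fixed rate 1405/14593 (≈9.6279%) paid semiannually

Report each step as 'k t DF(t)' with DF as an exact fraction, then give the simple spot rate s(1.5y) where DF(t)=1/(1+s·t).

1 1/2 4813/5000
2 1 4603/5000
3 3/2 1089/1250
4 2 329/400
5 5/2 99/125
6 3 7493/10000
7 7/2 719/1000
s(1.5y) = (1/(1089/1250) − 1)/(3/2) = 322/3267 ≈ 9.8561%

step 1 [0.5y] bond c/2=1/200: DF=(967413/1000000 − 1/200·(0))/(1+1/200) = 4813/5000 ≈ 0.962600
step 2 [1y] zero: DF = P = 4603/5000 ≈ 0.920600
step 3 [1.5y] zero: DF = P = 1089/1250 ≈ 0.871200
step 4 [2y] bond c/2=17/400: DF=(3898073/4000000 − 17/400·(0.962600+0.920600+0.871200))/(1+17/400) = 329/400 ≈ 0.822500
step 5 [2.5y] swap r/2=2080/43689: DF=(1 − 2080/43689·(0.962600+0.920600+0.871200+0.822500))/(1+2080/43689) = 99/125 ≈ 0.792000
step 6 [3y] swap r/2=2507/51182: DF=(1 − 2507/51182·(0.962600+0.920600+0.871200+0.822500+0.792000))/(1+2507/51182) = 7493/10000 ≈ 0.749300
step 7 [3.5y] swap r/2=1405/29186: DF=(1 − 1405/29186·(0.962600+0.920600+0.871200+0.822500+0.792000+0.749300))/(1+1405/29186) = 719/1000 ≈ 0.719000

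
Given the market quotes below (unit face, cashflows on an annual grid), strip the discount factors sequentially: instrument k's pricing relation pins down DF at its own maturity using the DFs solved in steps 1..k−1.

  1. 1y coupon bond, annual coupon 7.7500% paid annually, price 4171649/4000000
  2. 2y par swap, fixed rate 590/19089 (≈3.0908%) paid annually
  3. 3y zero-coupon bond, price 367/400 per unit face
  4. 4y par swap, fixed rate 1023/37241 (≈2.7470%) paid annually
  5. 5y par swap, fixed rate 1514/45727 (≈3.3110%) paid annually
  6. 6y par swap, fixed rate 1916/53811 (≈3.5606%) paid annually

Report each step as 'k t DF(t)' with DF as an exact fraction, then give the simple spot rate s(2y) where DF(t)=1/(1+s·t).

step 1 [1y] bond c/1=31/400: DF=(4171649/4000000 − 31/400·(0))/(1+31/400) = 9679/10000 ≈ 0.967900
step 2 [2y] swap r/1=590/19089: DF=(1 − 590/19089·(0.967900))/(1+590/19089) = 941/1000 ≈ 0.941000
step 3 [3y] zero: DF = P = 367/400 ≈ 0.917500
step 4 [4y] swap r/1=1023/37241: DF=(1 − 1023/37241·(0.967900+0.941000+0.917500))/(1+1023/37241) = 8977/10000 ≈ 0.897700
step 5 [5y] swap r/1=1514/45727: DF=(1 − 1514/45727·(0.967900+0.941000+0.917500+0.897700))/(1+1514/45727) = 4243/5000 ≈ 0.848600
step 6 [6y] swap r/1=1916/53811: DF=(1 − 1916/53811·(0.967900+0.941000+0.917500+0.897700+0.848600))/(1+1916/53811) = 2021/2500 ≈ 0.808400

1 1 9679/10000
2 2 941/1000
3 3 367/400
4 4 8977/10000
5 5 4243/5000
6 6 2021/2500
s(2y) = (1/(941/1000) − 1)/(2) = 59/1882 ≈ 3.1350%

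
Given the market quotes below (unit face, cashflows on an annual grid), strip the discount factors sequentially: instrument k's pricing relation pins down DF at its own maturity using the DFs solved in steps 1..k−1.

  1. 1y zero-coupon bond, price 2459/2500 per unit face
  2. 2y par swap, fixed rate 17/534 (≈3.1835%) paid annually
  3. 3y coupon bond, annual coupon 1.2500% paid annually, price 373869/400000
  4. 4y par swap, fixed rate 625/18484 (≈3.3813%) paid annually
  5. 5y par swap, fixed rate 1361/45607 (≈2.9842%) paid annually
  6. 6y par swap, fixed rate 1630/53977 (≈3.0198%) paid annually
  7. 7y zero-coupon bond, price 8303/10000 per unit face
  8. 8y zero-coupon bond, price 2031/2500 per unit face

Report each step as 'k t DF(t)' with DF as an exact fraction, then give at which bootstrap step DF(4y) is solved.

1 1 2459/2500
2 2 2347/2500
3 3 4497/5000
4 4 7/8
5 5 8639/10000
6 6 837/1000
7 7 8303/10000
8 8 2031/2500
DF(4y) is solved at step 4

step 1 [1y] zero: DF = P = 2459/2500 ≈ 0.983600
step 2 [2y] swap r/1=17/534: DF=(1 − 17/534·(0.983600))/(1+17/534) = 2347/2500 ≈ 0.938800
step 3 [3y] bond c/1=1/80: DF=(373869/400000 − 1/80·(0.983600+0.938800))/(1+1/80) = 4497/5000 ≈ 0.899400
step 4 [4y] swap r/1=625/18484: DF=(1 − 625/18484·(0.983600+0.938800+0.899400))/(1+625/18484) = 7/8 ≈ 0.875000
step 5 [5y] swap r/1=1361/45607: DF=(1 − 1361/45607·(0.983600+0.938800+0.899400+0.875000))/(1+1361/45607) = 8639/10000 ≈ 0.863900
step 6 [6y] swap r/1=1630/53977: DF=(1 − 1630/53977·(0.983600+0.938800+0.899400+0.875000+0.863900))/(1+1630/53977) = 837/1000 ≈ 0.837000
step 7 [7y] zero: DF = P = 8303/10000 ≈ 0.830300
step 8 [8y] zero: DF = P = 2031/2500 ≈ 0.812400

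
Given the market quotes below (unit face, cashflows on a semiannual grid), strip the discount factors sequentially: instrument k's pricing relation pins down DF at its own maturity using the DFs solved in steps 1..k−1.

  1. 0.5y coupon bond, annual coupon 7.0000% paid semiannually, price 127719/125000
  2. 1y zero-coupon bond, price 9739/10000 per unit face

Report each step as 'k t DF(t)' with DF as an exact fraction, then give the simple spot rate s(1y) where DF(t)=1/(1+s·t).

1 1/2 617/625
2 1 9739/10000
s(1y) = (1/(9739/10000) − 1)/(1) = 261/9739 ≈ 2.6799%

step 1 [0.5y] bond c/2=7/200: DF=(127719/125000 − 7/200·(0))/(1+7/200) = 617/625 ≈ 0.987200
step 2 [1y] zero: DF = P = 9739/10000 ≈ 0.973900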